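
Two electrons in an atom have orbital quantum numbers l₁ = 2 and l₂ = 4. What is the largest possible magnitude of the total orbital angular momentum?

|L_tot|_max = √42 ℏ ≈ 6.481ℏ

By the triangle rule, |l₁ − l₂| ≤ L ≤ l₁ + l₂.
So L can be 2, 3, 4, 5, 6.
The largest magnitude corresponds to L = 6: |L_tot| = ℏ√(6·7) = √42 ℏ.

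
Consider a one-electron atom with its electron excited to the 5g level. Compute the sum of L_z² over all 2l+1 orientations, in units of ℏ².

Σ(L_z)² = 60 ℏ²

The 5g level has l = 4.
The allowed m_l values are -4, -3, -2, -1, 0, 1, 2, 3, 4.
Σ m_l² = l(l+1)(2l+1)/3 = 4·5·9/3 = 60.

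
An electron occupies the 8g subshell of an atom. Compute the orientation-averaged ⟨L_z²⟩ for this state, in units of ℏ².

The 8g subshell has l = 4.
The allowed m_l values are -4, -3, -2, -1, 0, 1, 2, 3, 4.
⟨L_z²⟩ = ℏ²·(Σ m_l²)/(2l+1) = ℏ²·60/9 = 6.667ℏ².

⟨L_z²⟩ = 6.667 ℏ²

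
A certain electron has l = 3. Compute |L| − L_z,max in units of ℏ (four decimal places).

|L| = 2√3 ℏ ≈ 3.4641ℏ, while L_z,max = lℏ = 3ℏ.
The difference is (2√3 − 3)ℏ ≈ 0.4641ℏ.

|L| − L_z,max ≈ 0.4641ℏ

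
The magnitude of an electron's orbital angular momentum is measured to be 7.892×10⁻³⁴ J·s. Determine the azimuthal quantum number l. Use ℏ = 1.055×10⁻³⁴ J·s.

|L|/ℏ = (7.892×10⁻³⁴)/(1.055×10⁻³⁴) ≈ 7.481.
l(l+1) ≈ 7.481² ≈ 55.96, so l = 7.

l = 7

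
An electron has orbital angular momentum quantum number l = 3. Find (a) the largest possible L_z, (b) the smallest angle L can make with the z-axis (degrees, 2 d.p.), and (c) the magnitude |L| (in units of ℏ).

L_z,max = lℏ = 3ℏ.
cos θ_min = 3/√12, so θ_min ≈ 30.00°.
|L| = ℏ√(3·4) = 2√3 ℏ ≈ 3.464ℏ.

L_z,max = 3ℏ; θ_min ≈ 30.00°; |L| = 2√3 ℏ ≈ 3.464ℏ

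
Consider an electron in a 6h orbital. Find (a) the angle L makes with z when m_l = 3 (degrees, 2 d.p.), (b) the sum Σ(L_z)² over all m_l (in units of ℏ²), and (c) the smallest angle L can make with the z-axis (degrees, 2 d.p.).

For 6h, l = 5.
For m_l = 3: cos θ = 3/√30, θ ≈ 56.79°.
Σ m_l² = 110, so Σ(L_z)² = 110 ℏ².
cos θ_min = 5/√30, so θ_min ≈ 24.09°.

θ(m_l=3) ≈ 56.79°; Σ(L_z)² = 110 ℏ²; θ_min ≈ 24.09°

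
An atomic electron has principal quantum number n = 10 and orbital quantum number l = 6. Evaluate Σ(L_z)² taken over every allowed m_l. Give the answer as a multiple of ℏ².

Σ(L_z)² = 182 ℏ²

m_l ∈ {-6, -5, -4, -3, -2, -1, 0, 1, 2, 3, 4, 5, 6}.
Σ m_l² = l(l+1)(2l+1)/3 = 6·7·13/3 = 182.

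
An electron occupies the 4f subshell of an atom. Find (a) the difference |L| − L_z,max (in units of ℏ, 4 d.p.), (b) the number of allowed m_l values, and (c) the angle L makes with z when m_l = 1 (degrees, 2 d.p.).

For 4f, l = 3.
|L| − L_z,max = (2√3 − 3)ℏ ≈ 0.4641ℏ.
There are 2l+1 = 7 values of m_l.
For m_l = 1: cos θ = 1/√12, θ ≈ 73.22°.

|L|−L_z,max ≈ 0.4641ℏ; 7 values; θ(m_l=1) ≈ 73.22°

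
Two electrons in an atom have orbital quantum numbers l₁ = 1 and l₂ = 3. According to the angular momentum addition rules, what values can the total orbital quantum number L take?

L = 2, 3, 4

L runs from |1 − 3| = 2 to 1 + 3 = 4.
So L can be 2, 3, 4.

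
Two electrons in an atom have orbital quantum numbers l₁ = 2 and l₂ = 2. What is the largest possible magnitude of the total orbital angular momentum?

|L_tot|_max = 2√5 ℏ ≈ 4.472ℏ

Angular momentum addition gives L = |l₁ − l₂|, …, l₁ + l₂.
Allowed values: L = 0, 1, 2, 3, 4.
The largest magnitude corresponds to L = 4: |L_tot| = ℏ√(4·5) = 2√5 ℏ.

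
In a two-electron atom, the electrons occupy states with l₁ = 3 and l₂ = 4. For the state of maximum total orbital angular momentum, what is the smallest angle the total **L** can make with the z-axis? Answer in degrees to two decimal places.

θ_min ≈ 20.70°

L runs from |3 − 4| = 1 to 3 + 4 = 7.
Allowed values: L = 1, 2, 3, 4, 5, 6, 7.
The maximum is L = 7, with |L_tot| = ℏ√(7·8) = 2√14 ℏ.
The minimum angle with z is arccos(7/√56) ≈ 20.70°.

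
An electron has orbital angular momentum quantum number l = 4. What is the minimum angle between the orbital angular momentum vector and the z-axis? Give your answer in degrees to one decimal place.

|L|² = l(l+1)ℏ² = 20ℏ², so |L| = 2√5 ℏ.
The smallest angle corresponds to the largest L_z, i.e. m_l = l = 4, giving L_z = 4ℏ.
cos θ_min = 4/√20, so θ_min ≈ 26.6°.

θ_min ≈ 26.6°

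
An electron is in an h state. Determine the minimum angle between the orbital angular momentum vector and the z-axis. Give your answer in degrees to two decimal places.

For an h orbital, l = 5.
|L|² = l(l+1)ℏ² = 30ℏ², so |L| = √30 ℏ.
The smallest angle corresponds to the largest L_z, i.e. m_l = l = 5, giving L_z = 5ℏ.
cos θ_min = 5/√30, so θ_min ≈ 24.09°.

θ_min ≈ 24.09°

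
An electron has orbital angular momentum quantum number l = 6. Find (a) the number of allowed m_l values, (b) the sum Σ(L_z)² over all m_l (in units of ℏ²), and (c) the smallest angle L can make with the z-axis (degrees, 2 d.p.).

13 values; Σ(L_z)² = 182 ℏ²; θ_min ≈ 22.21°

There are 2l+1 = 13 values of m_l.
Σ m_l² = 182, so Σ(L_z)² = 182 ℏ².
cos θ_min = 6/√42, so θ_min ≈ 22.21°.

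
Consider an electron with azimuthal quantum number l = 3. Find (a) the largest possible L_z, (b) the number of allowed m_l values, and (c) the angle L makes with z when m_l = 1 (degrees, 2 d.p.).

L_z,max = 3ℏ; 7 values; θ(m_l=1) ≈ 73.22°

L_z,max = lℏ = 3ℏ.
There are 2l+1 = 7 values of m_l.
For m_l = 1: cos θ = 1/√12, θ ≈ 73.22°.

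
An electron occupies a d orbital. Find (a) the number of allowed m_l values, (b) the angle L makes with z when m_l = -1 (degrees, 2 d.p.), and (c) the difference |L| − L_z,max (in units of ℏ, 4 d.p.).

A d state has l = 2.
There are 2l+1 = 5 values of m_l.
For m_l = -1: cos θ = -1/√6, θ ≈ 114.09°.
|L| − L_z,max = (√6 − 2)ℏ ≈ 0.4495ℏ.

5 values; θ(m_l=-1) ≈ 114.09°; |L|−L_z,max ≈ 0.4495ℏ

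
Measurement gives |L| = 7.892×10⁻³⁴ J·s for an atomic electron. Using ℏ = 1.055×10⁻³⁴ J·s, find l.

l = 7

Dividing by ℏ: |L|/ℏ ≈ 7.481.
l(l+1) ≈ 7.481² ≈ 55.96, so l = 7.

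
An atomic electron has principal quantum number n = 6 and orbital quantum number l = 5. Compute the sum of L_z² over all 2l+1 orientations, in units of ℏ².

m_l runs from −5 to 5, i.e. {-5, -4, -3, -2, -1, 0, 1, 2, 3, 4, 5}.
Σ m_l² = 2·(1 + 4 + 9 + 16 + 25) = 110.

Σ(L_z)² = 110 ℏ²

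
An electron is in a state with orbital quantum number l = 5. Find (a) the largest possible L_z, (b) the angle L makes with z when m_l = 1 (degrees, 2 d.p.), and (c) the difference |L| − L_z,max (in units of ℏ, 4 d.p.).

L_z,max = lℏ = 5ℏ.
For m_l = 1: cos θ = 1/√30, θ ≈ 79.48°.
|L| − L_z,max = (√30 − 5)ℏ ≈ 0.4772ℏ.

L_z,max = 5ℏ; θ(m_l=1) ≈ 79.48°; |L|−L_z,max ≈ 0.4772ℏ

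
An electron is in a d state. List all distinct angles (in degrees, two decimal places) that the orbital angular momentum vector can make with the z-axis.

θ ∈ {35.26°, 65.91°, 90.00°, 114.09°, 144.74°}

The letter d corresponds to l = 2.
|L|² = l(l+1)ℏ² = 6ℏ², so |L| = √6 ℏ.
cos θ = m_l/√6 for each m_l ∈ {-2, -1, 0, 1, 2}.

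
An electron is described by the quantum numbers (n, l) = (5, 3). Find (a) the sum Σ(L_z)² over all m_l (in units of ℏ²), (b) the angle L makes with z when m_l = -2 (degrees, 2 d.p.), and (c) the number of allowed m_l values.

Σ(L_z)² = 28 ℏ²; θ(m_l=-2) ≈ 125.26°; 7 values

Σ m_l² = 28, so Σ(L_z)² = 28 ℏ².
For m_l = -2: cos θ = -2/√12, θ ≈ 125.26°.
There are 2l+1 = 7 values of m_l.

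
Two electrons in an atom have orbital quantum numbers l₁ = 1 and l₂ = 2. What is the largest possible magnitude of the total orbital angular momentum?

|L_tot|_max = 2√3 ℏ ≈ 3.464ℏ

By the triangle rule, |l₁ − l₂| ≤ L ≤ l₁ + l₂.
So L can be 1, 2, 3.
The largest magnitude corresponds to L = 3: |L_tot| = ℏ√(3·4) = 2√3 ℏ.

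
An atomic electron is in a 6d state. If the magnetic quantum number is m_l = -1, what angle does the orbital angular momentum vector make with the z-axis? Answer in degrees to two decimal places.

The 6d subshell has l = 2.
|L| = √(l(l+1)) ℏ = √6 ℏ.
L_z = m_l ℏ = −1ℏ.
cos θ = L_z/|L| = -1/√6, so θ ≈ 114.09°.

θ ≈ 114.09°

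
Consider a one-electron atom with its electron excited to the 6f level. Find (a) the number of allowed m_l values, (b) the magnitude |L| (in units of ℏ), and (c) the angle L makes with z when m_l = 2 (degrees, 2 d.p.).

7 values; |L| = 2√3 ℏ ≈ 3.464ℏ; θ(m_l=2) ≈ 54.74°

The 6f level has l = 3.
There are 2l+1 = 7 values of m_l.
|L| = ℏ√(3·4) = 2√3 ℏ ≈ 3.464ℏ.
For m_l = 2: cos θ = 2/√12, θ ≈ 54.74°.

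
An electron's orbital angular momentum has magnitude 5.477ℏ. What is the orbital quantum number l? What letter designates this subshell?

l = 5 (h orbital)

Since |L|² = l(l+1)ℏ², l(l+1) = 30.
Solving: l = 5.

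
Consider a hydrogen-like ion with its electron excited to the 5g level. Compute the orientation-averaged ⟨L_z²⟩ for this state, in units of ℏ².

⟨L_z²⟩ = 6.667 ℏ²

The 5g level has l = 4.
The allowed m_l values are -4, -3, -2, -1, 0, 1, 2, 3, 4.
⟨L_z²⟩ = ℏ²·(Σ m_l²)/(2l+1) = ℏ²·60/9 = 6.667ℏ².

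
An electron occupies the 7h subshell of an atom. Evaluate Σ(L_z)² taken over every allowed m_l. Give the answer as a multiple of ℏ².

Σ(L_z)² = 110 ℏ²

The 7h subshell has l = 5.
m_l ∈ {-5, -4, -3, -2, -1, 0, 1, 2, 3, 4, 5}.
Σ m_l² = l(l+1)(2l+1)/3 = 5·6·11/3 = 110.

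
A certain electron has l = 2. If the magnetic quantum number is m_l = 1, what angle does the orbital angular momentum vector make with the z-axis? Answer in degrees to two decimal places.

|L| = √(l(l+1)) ℏ = √6 ℏ.
L_z = m_l ℏ = 1ℏ.
cos θ = L_z/|L| = 1/√6, so θ ≈ 65.91°.

θ ≈ 65.91°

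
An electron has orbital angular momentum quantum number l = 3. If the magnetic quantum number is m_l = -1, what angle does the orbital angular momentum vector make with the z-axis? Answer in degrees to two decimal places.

|L|² = l(l+1)ℏ² = 12ℏ², so |L| = 2√3 ℏ.
L_z = m_l ℏ = −1ℏ.
cos θ = L_z/|L| = -1/√12, so θ ≈ 106.78°.

θ ≈ 106.78°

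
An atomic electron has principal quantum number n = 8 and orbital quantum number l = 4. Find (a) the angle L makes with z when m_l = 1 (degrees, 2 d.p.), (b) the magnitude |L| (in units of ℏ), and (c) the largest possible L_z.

θ(m_l=1) ≈ 77.08°; |L| = 2√5 ℏ ≈ 4.472ℏ; L_z,max = 4ℏ

For m_l = 1: cos θ = 1/√20, θ ≈ 77.08°.
|L| = ℏ√(4·5) = 2√5 ℏ ≈ 4.472ℏ.
L_z,max = lℏ = 4ℏ.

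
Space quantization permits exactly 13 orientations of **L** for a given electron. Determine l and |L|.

l = 6, |L| = √42 ℏ ≈ 6.481ℏ

2l + 1 = 13 ⇒ l = 6.
|L| = ℏ√(l(l+1)) = ℏ√(6·7) = √42 ℏ.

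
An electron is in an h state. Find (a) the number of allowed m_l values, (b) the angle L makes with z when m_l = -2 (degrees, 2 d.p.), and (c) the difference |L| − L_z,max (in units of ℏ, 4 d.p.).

11 values; θ(m_l=-2) ≈ 111.42°; |L|−L_z,max ≈ 0.4772ℏ

For an h orbital, l = 5.
There are 2l+1 = 11 values of m_l.
For m_l = -2: cos θ = -2/√30, θ ≈ 111.42°.
|L| − L_z,max = (√30 − 5)ℏ ≈ 0.4772ℏ.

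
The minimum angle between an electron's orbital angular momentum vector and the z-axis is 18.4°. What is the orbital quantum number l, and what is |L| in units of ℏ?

cos²θ_min = l/(l+1) = 0.9004.
l = cos²θ/sin²θ ≈ 9.
Then |L| = ℏ√(9·10) = 3√10 ℏ.

l = 9, |L| = 3√10 ℏ ≈ 9.487ℏ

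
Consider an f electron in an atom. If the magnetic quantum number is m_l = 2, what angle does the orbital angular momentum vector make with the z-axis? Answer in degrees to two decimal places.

For an f orbital, l = 3.
|L| = √(l(l+1)) ℏ = 2√3 ℏ.
L_z = m_l ℏ = 2ℏ.
cos θ = L_z/|L| = 2/√12, so θ ≈ 54.74°.

θ ≈ 54.74°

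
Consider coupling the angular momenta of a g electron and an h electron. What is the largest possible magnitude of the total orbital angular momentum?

The total orbital quantum number L ranges from |l₁ − l₂| to l₁ + l₂ in integer steps.
So L can be 1, 2, 3, 4, 5, 6, 7, 8, 9.
The largest magnitude corresponds to L = 9: |L_tot| = ℏ√(9·10) = 3√10 ℏ.

|L_tot|_max = 3√10 ℏ ≈ 9.487ℏ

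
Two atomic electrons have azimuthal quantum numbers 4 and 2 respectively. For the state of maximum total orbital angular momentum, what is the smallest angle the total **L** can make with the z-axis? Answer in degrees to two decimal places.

By the triangle rule, |l₁ − l₂| ≤ L ≤ l₁ + l₂.
So L can be 2, 3, 4, 5, 6.
The maximum is L = 6, with |L_tot| = ℏ√(6·7) = √42 ℏ.
The minimum angle with z is arccos(6/√42) ≈ 22.21°.

θ_min ≈ 22.21°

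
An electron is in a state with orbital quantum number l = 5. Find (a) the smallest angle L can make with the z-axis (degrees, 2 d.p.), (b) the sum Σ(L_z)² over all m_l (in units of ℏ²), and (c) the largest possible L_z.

cos θ_min = 5/√30, so θ_min ≈ 24.09°.
Σ m_l² = 110, so Σ(L_z)² = 110 ℏ².
L_z,max = lℏ = 5ℏ.

θ_min ≈ 24.09°; Σ(L_z)² = 110 ℏ²; L_z,max = 5ℏ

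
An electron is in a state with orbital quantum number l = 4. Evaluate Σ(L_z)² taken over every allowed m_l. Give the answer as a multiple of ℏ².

m_l runs from −4 to 4, i.e. {-4, -3, -2, -1, 0, 1, 2, 3, 4}.
Σ m_l² = 2·(1 + 4 + 9 + 16) = 60.

Σ(L_z)² = 60 ℏ²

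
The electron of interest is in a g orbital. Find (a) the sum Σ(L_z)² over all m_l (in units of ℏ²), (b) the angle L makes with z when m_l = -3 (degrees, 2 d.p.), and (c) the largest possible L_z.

For a g orbital, l = 4.
Σ m_l² = 60, so Σ(L_z)² = 60 ℏ².
For m_l = -3: cos θ = -3/√20, θ ≈ 132.13°.
L_z,max = lℏ = 4ℏ.

Σ(L_z)² = 60 ℏ²; θ(m_l=-3) ≈ 132.13°; L_z,max = 4ℏ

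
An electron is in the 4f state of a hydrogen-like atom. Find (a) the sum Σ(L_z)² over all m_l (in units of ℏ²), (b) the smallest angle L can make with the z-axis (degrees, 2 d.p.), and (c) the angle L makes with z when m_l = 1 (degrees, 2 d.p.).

Σ(L_z)² = 28 ℏ²; θ_min ≈ 30.00°; θ(m_l=1) ≈ 73.22°

4f means n = 4, l = 3.
Σ m_l² = 28, so Σ(L_z)² = 28 ℏ².
cos θ_min = 3/√12, so θ_min ≈ 30.00°.
For m_l = 1: cos θ = 1/√12, θ ≈ 73.22°.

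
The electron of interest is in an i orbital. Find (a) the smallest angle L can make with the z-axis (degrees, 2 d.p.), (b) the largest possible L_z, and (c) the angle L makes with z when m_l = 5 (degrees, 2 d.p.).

I corresponds to l = 6.
cos θ_min = 6/√42, so θ_min ≈ 22.21°.
L_z,max = lℏ = 6ℏ.
For m_l = 5: cos θ = 5/√42, θ ≈ 39.51°.

θ_min ≈ 22.21°; L_z,max = 6ℏ; θ(m_l=5) ≈ 39.51°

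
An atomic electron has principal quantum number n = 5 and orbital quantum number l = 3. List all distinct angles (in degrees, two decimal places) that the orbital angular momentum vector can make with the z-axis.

θ ∈ {30.00°, 54.74°, 73.22°, 90.00°, 106.78°, 125.26°, 150.00°}

|L| = √(l(l+1)) ℏ = 2√3 ℏ.
cos θ = m_l/√12 for each m_l ∈ {-3, -2, -1, 0, 1, 2, 3}.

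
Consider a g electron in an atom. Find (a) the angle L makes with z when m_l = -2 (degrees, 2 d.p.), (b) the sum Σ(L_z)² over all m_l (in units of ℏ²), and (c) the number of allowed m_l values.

A g state has l = 4.
For m_l = -2: cos θ = -2/√20, θ ≈ 116.57°.
Σ m_l² = 60, so Σ(L_z)² = 60 ℏ².
There are 2l+1 = 9 values of m_l.

θ(m_l=-2) ≈ 116.57°; Σ(L_z)² = 60 ℏ²; 9 values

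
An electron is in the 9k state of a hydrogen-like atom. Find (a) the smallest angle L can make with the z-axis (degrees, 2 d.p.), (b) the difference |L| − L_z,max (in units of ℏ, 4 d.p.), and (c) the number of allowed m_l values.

The 9k subshell has l = 7.
cos θ_min = 7/√56, so θ_min ≈ 20.70°.
|L| − L_z,max = (2√14 − 7)ℏ ≈ 0.4833ℏ.
There are 2l+1 = 15 values of m_l.

θ_min ≈ 20.70°; |L|−L_z,max ≈ 0.4833ℏ; 15 values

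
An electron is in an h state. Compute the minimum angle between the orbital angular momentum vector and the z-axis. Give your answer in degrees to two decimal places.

θ_min ≈ 24.09°

For an h orbital, l = 5.
|L| = √(l(l+1)) ℏ = √30 ℏ.
The smallest angle corresponds to the largest L_z, i.e. m_l = l = 5, giving L_z = 5ℏ.
cos θ_min = 5/√30, so θ_min ≈ 24.09°.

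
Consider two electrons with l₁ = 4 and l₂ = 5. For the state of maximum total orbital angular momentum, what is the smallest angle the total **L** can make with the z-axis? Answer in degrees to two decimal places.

By the triangle rule, |l₁ − l₂| ≤ L ≤ l₁ + l₂.
So L can be 1, 2, 3, 4, 5, 6, 7, 8, 9.
The maximum is L = 9, with |L_tot| = ℏ√(9·10) = 3√10 ℏ.
The minimum angle with z is arccos(9/√90) ≈ 18.43°.

θ_min ≈ 18.43°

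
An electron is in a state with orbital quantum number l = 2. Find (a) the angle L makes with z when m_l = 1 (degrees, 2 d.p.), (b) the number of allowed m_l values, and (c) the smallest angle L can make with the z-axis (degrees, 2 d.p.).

For m_l = 1: cos θ = 1/√6, θ ≈ 65.91°.
There are 2l+1 = 5 values of m_l.
cos θ_min = 2/√6, so θ_min ≈ 35.26°.

θ(m_l=1) ≈ 65.91°; 5 values; θ_min ≈ 35.26°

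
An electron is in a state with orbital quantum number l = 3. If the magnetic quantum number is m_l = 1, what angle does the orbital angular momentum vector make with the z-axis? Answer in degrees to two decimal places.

θ ≈ 73.22°

|L| = √(l(l+1)) ℏ = 2√3 ℏ.
L_z = m_l ℏ = 1ℏ.
cos θ = L_z/|L| = 1/√12, so θ ≈ 73.22°.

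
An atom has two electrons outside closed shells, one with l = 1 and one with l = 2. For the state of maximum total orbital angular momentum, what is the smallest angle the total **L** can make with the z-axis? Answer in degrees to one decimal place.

θ_min ≈ 30.0°

L runs from |1 − 2| = 1 to 1 + 2 = 3.
L ∈ {1, 2, 3}.
The maximum is L = 3, with |L_tot| = ℏ√(3·4) = 2√3 ℏ.
The minimum angle with z is arccos(3/√12) ≈ 30.0°.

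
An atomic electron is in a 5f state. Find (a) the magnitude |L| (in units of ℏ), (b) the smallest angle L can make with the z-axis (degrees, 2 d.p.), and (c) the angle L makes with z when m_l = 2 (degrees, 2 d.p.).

|L| = 2√3 ℏ ≈ 3.464ℏ; θ_min ≈ 30.00°; θ(m_l=2) ≈ 54.74°

The 5f subshell has l = 3.
|L| = ℏ√(3·4) = 2√3 ℏ ≈ 3.464ℏ.
cos θ_min = 3/√12, so θ_min ≈ 30.00°.
For m_l = 2: cos θ = 2/√12, θ ≈ 54.74°.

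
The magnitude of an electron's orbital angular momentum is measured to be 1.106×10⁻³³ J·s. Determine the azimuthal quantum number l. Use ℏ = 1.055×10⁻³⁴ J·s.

l = 10

Dividing by ℏ: |L|/ℏ ≈ 10.483.
Set l(l+1) = 109.90; the integer solution is l = 10.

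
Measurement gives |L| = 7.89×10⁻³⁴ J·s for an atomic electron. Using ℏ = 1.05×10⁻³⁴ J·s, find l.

In units of ℏ, |L| ≈ 7.514.
(|L|/ℏ)² = l(l+1) ≈ 56.46 ⇒ l = 7.

l = 7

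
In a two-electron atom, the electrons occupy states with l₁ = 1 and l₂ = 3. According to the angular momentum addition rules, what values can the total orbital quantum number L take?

L = 2, 3, 4

The total orbital quantum number L ranges from |l₁ − l₂| to l₁ + l₂ in integer steps.
Allowed values: L = 2, 3, 4.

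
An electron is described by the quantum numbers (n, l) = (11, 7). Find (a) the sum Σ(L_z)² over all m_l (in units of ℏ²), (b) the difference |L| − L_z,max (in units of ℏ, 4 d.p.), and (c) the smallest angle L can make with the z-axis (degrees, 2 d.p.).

Σ m_l² = 280, so Σ(L_z)² = 280 ℏ².
|L| − L_z,max = (2√14 − 7)ℏ ≈ 0.4833ℏ.
cos θ_min = 7/√56, so θ_min ≈ 20.70°.

Σ(L_z)² = 280 ℏ²; |L|−L_z,max ≈ 0.4833ℏ; θ_min ≈ 20.70°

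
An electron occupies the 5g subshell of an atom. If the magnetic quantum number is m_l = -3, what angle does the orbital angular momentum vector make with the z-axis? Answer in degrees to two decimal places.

θ ≈ 132.13°

The 5g subshell has l = 4.
|L| = √(l(l+1)) ℏ = 2√5 ℏ.
L_z = m_l ℏ = −3ℏ.
cos θ = L_z/|L| = -3/√20, so θ ≈ 132.13°.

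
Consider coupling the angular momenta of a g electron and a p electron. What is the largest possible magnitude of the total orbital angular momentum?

|L_tot|_max = √30 ℏ ≈ 5.477ℏ

Angular momentum addition gives L = |l₁ − l₂|, …, l₁ + l₂.
So L can be 3, 4, 5.
The largest magnitude corresponds to L = 5: |L_tot| = ℏ√(5·6) = √30 ℏ.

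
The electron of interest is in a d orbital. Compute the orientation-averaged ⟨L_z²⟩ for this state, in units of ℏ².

⟨L_z²⟩ = 2 ℏ²

A d state has l = 2.
The allowed m_l values are -2, -1, 0, 1, 2.
⟨L_z²⟩ = ℏ²·l(l+1)/3 = 2ℏ².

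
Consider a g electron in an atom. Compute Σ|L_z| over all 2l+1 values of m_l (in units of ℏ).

Σ|L_z| = 20 ℏ

For a g orbital, l = 4.
m_l runs from −4 to 4, i.e. {-4, -3, -2, -1, 0, 1, 2, 3, 4}.
Σ|m_l| = 2·4(4+1)/2 = 20.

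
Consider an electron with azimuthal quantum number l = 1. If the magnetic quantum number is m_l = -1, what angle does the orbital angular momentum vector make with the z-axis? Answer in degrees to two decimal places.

θ ≈ 135.00°

|L| = √(l(l+1)) ℏ = √2 ℏ.
L_z = m_l ℏ = −1ℏ.
cos θ = L_z/|L| = -1/√2, so θ ≈ 135.00°.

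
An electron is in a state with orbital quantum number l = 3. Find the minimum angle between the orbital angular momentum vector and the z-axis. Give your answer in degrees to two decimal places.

|L|² = l(l+1)ℏ² = 12ℏ², so |L| = 2√3 ℏ.
The smallest angle corresponds to the largest L_z, i.e. m_l = l = 3, giving L_z = 3ℏ.
cos θ_min = 3/√12, so θ_min ≈ 30.00°.

θ_min ≈ 30.00°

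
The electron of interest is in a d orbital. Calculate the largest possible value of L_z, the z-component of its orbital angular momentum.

The letter d corresponds to l = 2.
L_z = m_l ℏ with m_l ∈ {−2, …, 2}; the maximum is m_l = 2.

L_z,max = 2ℏ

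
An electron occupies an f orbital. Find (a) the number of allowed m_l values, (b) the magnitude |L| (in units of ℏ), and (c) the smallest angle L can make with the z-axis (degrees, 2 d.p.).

7 values; |L| = 2√3 ℏ ≈ 3.464ℏ; θ_min ≈ 30.00°

For an f orbital, l = 3.
There are 2l+1 = 7 values of m_l.
|L| = ℏ√(3·4) = 2√3 ℏ ≈ 3.464ℏ.
cos θ_min = 3/√12, so θ_min ≈ 30.00°.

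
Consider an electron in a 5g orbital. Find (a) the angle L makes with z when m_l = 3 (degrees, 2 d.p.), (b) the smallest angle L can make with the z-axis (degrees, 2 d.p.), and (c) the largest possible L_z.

For 5g, l = 4.
For m_l = 3: cos θ = 3/√20, θ ≈ 47.87°.
cos θ_min = 4/√20, so θ_min ≈ 26.57°.
L_z,max = lℏ = 4ℏ.

θ(m_l=3) ≈ 47.87°; θ_min ≈ 26.57°; L_z,max = 4ℏ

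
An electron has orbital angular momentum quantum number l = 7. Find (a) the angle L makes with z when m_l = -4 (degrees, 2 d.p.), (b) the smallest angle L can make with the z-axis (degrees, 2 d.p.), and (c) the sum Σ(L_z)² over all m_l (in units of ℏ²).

θ(m_l=-4) ≈ 122.31°; θ_min ≈ 20.70°; Σ(L_z)² = 280 ℏ²

For m_l = -4: cos θ = -4/√56, θ ≈ 122.31°.
cos θ_min = 7/√56, so θ_min ≈ 20.70°.
Σ m_l² = 280, so Σ(L_z)² = 280 ℏ².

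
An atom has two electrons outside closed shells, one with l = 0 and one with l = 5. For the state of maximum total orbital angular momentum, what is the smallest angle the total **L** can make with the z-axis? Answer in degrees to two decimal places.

L runs from |0 − 5| = 5 to 0 + 5 = 5.
Allowed values: L = 5.
The maximum is L = 5, with |L_tot| = ℏ√(5·6) = √30 ℏ.
The minimum angle with z is arccos(5/√30) ≈ 24.09°.

θ_min ≈ 24.09°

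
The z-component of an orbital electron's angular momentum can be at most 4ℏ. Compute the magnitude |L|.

|L| = 2√5 ℏ ≈ 4.472ℏ

The maximum L_z equals lℏ, giving l = 4.
Then |L| = ℏ√(4·5) = 2√5 ℏ.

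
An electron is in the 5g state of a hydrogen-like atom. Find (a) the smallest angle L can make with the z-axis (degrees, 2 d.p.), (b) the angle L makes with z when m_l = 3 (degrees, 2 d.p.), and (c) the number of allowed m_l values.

θ_min ≈ 26.57°; θ(m_l=3) ≈ 47.87°; 9 values

For 5g, l = 4.
cos θ_min = 4/√20, so θ_min ≈ 26.57°.
For m_l = 3: cos θ = 3/√20, θ ≈ 47.87°.
There are 2l+1 = 9 values of m_l.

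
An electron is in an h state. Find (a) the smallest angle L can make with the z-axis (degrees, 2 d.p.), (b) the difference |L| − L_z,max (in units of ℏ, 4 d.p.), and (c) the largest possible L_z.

θ_min ≈ 24.09°; |L|−L_z,max ≈ 0.4772ℏ; L_z,max = 5ℏ

For an h orbital, l = 5.
cos θ_min = 5/√30, so θ_min ≈ 24.09°.
|L| − L_z,max = (√30 − 5)ℏ ≈ 0.4772ℏ.
L_z,max = lℏ = 5ℏ.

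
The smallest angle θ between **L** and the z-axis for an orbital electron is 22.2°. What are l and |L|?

l = 6, |L| = √42 ℏ ≈ 6.481ℏ

cos θ_min = l/√(l(l+1)) = √(l/(l+1)), so l/(l+1) = cos²(22.2°) = 0.8572.
Solving: l = 6.
Then |L| = ℏ√(6·7) = √42 ℏ.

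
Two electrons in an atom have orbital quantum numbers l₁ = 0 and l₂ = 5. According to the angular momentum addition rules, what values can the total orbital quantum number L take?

L = 5

Angular momentum addition gives L = |l₁ − l₂|, …, l₁ + l₂.
So L can be 5.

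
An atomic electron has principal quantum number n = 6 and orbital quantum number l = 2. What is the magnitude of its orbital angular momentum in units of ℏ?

|L| = ℏ√(l(l+1)) = ℏ√(2·3) = √6 ℏ

|L| = √6 ℏ ≈ 2.449ℏ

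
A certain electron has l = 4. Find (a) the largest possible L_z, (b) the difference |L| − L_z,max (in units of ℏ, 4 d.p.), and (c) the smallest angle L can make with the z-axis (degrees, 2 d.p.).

L_z,max = 4ℏ; |L|−L_z,max ≈ 0.4721ℏ; θ_min ≈ 26.57°

L_z,max = lℏ = 4ℏ.
|L| − L_z,max = (2√5 − 4)ℏ ≈ 0.4721ℏ.
cos θ_min = 4/√20, so θ_min ≈ 26.57°.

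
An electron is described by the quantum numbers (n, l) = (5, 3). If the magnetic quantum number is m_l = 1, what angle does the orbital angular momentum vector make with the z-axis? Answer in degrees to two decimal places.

θ ≈ 73.22°

|L| = ℏ√(l(l+1)) = 2√3 ℏ.
L_z = m_l ℏ = 1ℏ.
cos θ = L_z/|L| = 1/√12, so θ ≈ 73.22°.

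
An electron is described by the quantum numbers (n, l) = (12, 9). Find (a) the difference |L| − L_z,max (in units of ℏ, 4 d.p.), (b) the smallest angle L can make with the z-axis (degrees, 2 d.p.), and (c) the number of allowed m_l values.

|L|−L_z,max ≈ 0.4868ℏ; θ_min ≈ 18.43°; 19 values

|L| − L_z,max = (3√10 − 9)ℏ ≈ 0.4868ℏ.
cos θ_min = 9/√90, so θ_min ≈ 18.43°.
There are 2l+1 = 19 values of m_l.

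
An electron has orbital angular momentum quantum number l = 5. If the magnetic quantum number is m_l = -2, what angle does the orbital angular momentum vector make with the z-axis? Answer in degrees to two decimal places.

|L|² = l(l+1)ℏ² = 30ℏ², so |L| = √30 ℏ.
L_z = m_l ℏ = −2ℏ.
cos θ = L_z/|L| = -2/√30, so θ ≈ 111.42°.

θ ≈ 111.42°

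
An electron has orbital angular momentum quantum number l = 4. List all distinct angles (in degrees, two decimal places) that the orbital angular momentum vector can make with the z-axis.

|L| = ℏ√(l(l+1)) = 2√5 ℏ.
cos θ = m_l/√20 for each m_l ∈ {-4, -3, -2, -1, 0, 1, 2, 3, 4}.

θ ∈ {26.57°, 47.87°, 63.43°, 77.08°, 90.00°, 102.92°, 116.57°, 132.13°, 153.43°}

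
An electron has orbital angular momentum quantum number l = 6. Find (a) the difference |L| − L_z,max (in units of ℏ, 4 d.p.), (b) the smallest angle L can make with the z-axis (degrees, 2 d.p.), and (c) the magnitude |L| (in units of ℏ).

|L| − L_z,max = (√42 − 6)ℏ ≈ 0.4807ℏ.
cos θ_min = 6/√42, so θ_min ≈ 22.21°.
|L| = ℏ√(6·7) = √42 ℏ ≈ 6.481ℏ.

|L|−L_z,max ≈ 0.4807ℏ; θ_min ≈ 22.21°; |L| = √42 ℏ ≈ 6.481ℏ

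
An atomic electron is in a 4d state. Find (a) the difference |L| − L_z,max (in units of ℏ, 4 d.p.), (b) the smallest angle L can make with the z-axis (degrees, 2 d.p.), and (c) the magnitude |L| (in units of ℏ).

The 4d subshell has l = 2.
|L| − L_z,max = (√6 − 2)ℏ ≈ 0.4495ℏ.
cos θ_min = 2/√6, so θ_min ≈ 35.26°.
|L| = ℏ√(2·3) = √6 ℏ ≈ 2.449ℏ.

|L|−L_z,max ≈ 0.4495ℏ; θ_min ≈ 35.26°; |L| = √6 ℏ ≈ 2.449ℏ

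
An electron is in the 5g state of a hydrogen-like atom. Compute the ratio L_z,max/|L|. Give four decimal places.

The 5g subshell has l = 4.
|L| = 2√5 ℏ ≈ 4.4721ℏ, while L_z,max = lℏ = 4ℏ.
L_z,max/|L| = 4/√20 = 0.8944.

L_z,max/|L| = 0.8944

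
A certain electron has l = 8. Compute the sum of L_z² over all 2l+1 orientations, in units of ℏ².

Σ(L_z)² = 408 ℏ²

m_l runs from −8 to 8, i.e. {-8, -7, -6, -5, -4, -3, -2, -1, 0, 1, 2, 3, 4, 5, 6, 7, 8}.
Σ m_l² = l(l+1)(2l+1)/3 = 8·9·17/3 = 408.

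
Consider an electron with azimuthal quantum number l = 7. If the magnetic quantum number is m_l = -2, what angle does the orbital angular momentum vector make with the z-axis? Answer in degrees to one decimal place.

|L|² = l(l+1)ℏ² = 56ℏ², so |L| = 2√14 ℏ.
L_z = m_l ℏ = −2ℏ.
cos θ = L_z/|L| = -2/√56, so θ ≈ 105.5°.

θ ≈ 105.5°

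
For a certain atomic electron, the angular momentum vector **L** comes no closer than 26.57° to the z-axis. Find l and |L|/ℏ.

l = 4, |L| = 2√5 ℏ ≈ 4.472ℏ

At minimum angle, m_l = l, so cos θ = l/√(l(l+1)); cos²θ = l/(l+1) = 0.7999.
Thus l = 0.7999/(1 − 0.7999) ≈ 4.
Then |L| = ℏ√(4·5) = 2√5 ℏ.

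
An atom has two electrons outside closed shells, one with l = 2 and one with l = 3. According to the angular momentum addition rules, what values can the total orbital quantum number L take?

L runs from |2 − 3| = 1 to 2 + 3 = 5.
Allowed values: L = 1, 2, 3, 4, 5.

L = 1, 2, 3, 4, 5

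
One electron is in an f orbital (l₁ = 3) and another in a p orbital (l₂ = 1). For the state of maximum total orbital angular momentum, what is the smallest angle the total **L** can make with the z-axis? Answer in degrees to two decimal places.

The total orbital quantum number L ranges from |l₁ − l₂| to l₁ + l₂ in integer steps.
L ∈ {2, 3, 4}.
The maximum is L = 4, with |L_tot| = ℏ√(4·5) = 2√5 ℏ.
The minimum angle with z is arccos(4/√20) ≈ 26.57°.

θ_min ≈ 26.57°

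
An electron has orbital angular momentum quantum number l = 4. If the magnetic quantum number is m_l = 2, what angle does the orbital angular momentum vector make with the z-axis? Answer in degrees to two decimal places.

|L| = √(l(l+1)) ℏ = 2√5 ℏ.
L_z = m_l ℏ = 2ℏ.
cos θ = L_z/|L| = 2/√20, so θ ≈ 63.43°.

θ ≈ 63.43°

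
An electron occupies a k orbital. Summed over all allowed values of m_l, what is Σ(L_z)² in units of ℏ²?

A k state has l = 7.
m_l runs from −7 to 7, i.e. {-7, -6, -5, -4, -3, -2, -1, 0, 1, 2, 3, 4, 5, 6, 7}.
Σ m_l² = 2·(1 + 4 + 9 + 16 + 25 + 36 + 49) = 280.

Σ(L_z)² = 280 ℏ²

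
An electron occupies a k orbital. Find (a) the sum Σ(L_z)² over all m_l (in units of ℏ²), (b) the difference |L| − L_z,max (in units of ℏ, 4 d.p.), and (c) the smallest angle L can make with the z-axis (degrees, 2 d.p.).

Σ(L_z)² = 280 ℏ²; |L|−L_z,max ≈ 0.4833ℏ; θ_min ≈ 20.70°

The letter k corresponds to l = 7.
Σ m_l² = 280, so Σ(L_z)² = 280 ℏ².
|L| − L_z,max = (2√14 − 7)ℏ ≈ 0.4833ℏ.
cos θ_min = 7/√56, so θ_min ≈ 20.70°.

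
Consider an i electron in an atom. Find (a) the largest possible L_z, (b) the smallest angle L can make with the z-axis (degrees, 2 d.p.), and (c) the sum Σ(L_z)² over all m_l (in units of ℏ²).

An i state has l = 6.
L_z,max = lℏ = 6ℏ.
cos θ_min = 6/√42, so θ_min ≈ 22.21°.
Σ m_l² = 182, so Σ(L_z)² = 182 ℏ².

L_z,max = 6ℏ; θ_min ≈ 22.21°; Σ(L_z)² = 182 ℏ²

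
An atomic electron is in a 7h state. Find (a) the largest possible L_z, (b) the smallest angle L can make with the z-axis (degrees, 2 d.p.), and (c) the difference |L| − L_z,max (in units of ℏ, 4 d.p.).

For 7h, l = 5.
L_z,max = lℏ = 5ℏ.
cos θ_min = 5/√30, so θ_min ≈ 24.09°.
|L| − L_z,max = (√30 − 5)ℏ ≈ 0.4772ℏ.

L_z,max = 5ℏ; θ_min ≈ 24.09°; |L|−L_z,max ≈ 0.4772ℏ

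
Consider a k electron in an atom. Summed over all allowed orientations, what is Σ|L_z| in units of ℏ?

Σ|L_z| = 56 ℏ

For a k orbital, l = 7.
The allowed m_l values are -7, -6, -5, -4, -3, -2, -1, 0, 1, 2, 3, 4, 5, 6, 7.
Σ|m_l| = 2(1+2+…+7) = 56.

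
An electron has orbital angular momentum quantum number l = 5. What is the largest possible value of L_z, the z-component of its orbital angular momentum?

L_z = m_l ℏ with m_l ∈ {−5, …, 5}; the maximum is m_l = 5.

L_z,max = 5ℏ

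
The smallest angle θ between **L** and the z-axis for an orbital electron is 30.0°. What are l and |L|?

cos²θ_min = l/(l+1) = 0.7500.
Solving: l = 3.
Then |L| = ℏ√(3·4) = 2√3 ℏ.

l = 3, |L| = 2√3 ℏ ≈ 3.464ℏ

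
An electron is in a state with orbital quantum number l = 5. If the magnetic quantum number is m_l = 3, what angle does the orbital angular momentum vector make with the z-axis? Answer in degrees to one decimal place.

θ ≈ 56.8°

|L|² = l(l+1)ℏ² = 30ℏ², so |L| = √30 ℏ.
L_z = m_l ℏ = 3ℏ.
cos θ = L_z/|L| = 3/√30, so θ ≈ 56.8°.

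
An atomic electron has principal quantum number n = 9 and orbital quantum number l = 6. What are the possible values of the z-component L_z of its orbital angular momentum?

L_z = m_l ℏ with m_l ranging from −l to +l in integer steps.
For l = 6: m_l ∈ {-6, -5, -4, -3, -2, -1, 0, 1, 2, 3, 4, 5, 6}.

L_z ∈ {−6ℏ, −5ℏ, −4ℏ, −3ℏ, −2ℏ, −ℏ, 0, ℏ, 2ℏ, 3ℏ, 4ℏ, 5ℏ, 6ℏ}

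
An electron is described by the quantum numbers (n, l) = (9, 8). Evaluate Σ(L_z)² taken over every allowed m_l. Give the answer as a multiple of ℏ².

m_l ∈ {-8, -7, -6, -5, -4, -3, -2, -1, 0, 1, 2, 3, 4, 5, 6, 7, 8}.
Σ m_l² = l(l+1)(2l+1)/3 = 8·9·17/3 = 408.

Σ(L_z)² = 408 ℏ²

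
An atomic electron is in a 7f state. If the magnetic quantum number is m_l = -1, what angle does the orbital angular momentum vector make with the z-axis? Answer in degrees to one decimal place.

θ ≈ 106.8°

7f means n = 7, l = 3.
|L| = √(l(l+1)) ℏ = 2√3 ℏ.
L_z = m_l ℏ = −1ℏ.
cos θ = L_z/|L| = -1/√12, so θ ≈ 106.8°.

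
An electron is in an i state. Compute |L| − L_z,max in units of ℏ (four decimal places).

An i state has l = 6.
|L| = √42 ℏ ≈ 6.4807ℏ, while L_z,max = lℏ = 6ℏ.
The difference is (√42 − 6)ℏ ≈ 0.4807ℏ.

|L| − L_z,max ≈ 0.4807ℏ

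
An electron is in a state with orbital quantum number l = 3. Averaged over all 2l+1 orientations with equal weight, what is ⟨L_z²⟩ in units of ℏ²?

⟨L_z²⟩ = 4 ℏ²

The allowed m_l values are -3, -2, -1, 0, 1, 2, 3.
⟨L_z²⟩ = ℏ²·(Σ m_l²)/(2l+1) = ℏ²·28/7 = 4ℏ².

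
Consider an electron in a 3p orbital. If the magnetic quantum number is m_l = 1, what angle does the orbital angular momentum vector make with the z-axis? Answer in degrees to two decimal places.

For 3p, l = 1.
|L| = √(l(l+1)) ℏ = √2 ℏ.
L_z = m_l ℏ = 1ℏ.
cos θ = L_z/|L| = 1/√2, so θ ≈ 45.00°.

θ ≈ 45.00°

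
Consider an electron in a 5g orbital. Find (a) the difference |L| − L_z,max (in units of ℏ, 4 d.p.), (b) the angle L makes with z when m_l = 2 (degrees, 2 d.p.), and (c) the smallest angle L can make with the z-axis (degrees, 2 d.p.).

For 5g, l = 4.
|L| − L_z,max = (2√5 − 4)ℏ ≈ 0.4721ℏ.
For m_l = 2: cos θ = 2/√20, θ ≈ 63.43°.
cos θ_min = 4/√20, so θ_min ≈ 26.57°.

|L|−L_z,max ≈ 0.4721ℏ; θ(m_l=2) ≈ 63.43°; θ_min ≈ 26.57°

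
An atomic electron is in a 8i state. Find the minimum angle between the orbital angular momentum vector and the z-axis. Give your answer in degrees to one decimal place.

θ_min ≈ 22.2°

The 8i subshell has l = 6.
|L| = √(l(l+1)) ℏ = √42 ℏ.
The smallest angle corresponds to the largest L_z, i.e. m_l = l = 6, giving L_z = 6ℏ.
cos θ_min = 6/√42, so θ_min ≈ 22.2°.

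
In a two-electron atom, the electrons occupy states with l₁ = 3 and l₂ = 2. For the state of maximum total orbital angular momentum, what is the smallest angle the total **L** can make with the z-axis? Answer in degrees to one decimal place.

θ_min ≈ 24.1°

L runs from |3 − 2| = 1 to 3 + 2 = 5.
Allowed values: L = 1, 2, 3, 4, 5.
The maximum is L = 5, with |L_tot| = ℏ√(5·6) = √30 ℏ.
The minimum angle with z is arccos(5/√30) ≈ 24.1°.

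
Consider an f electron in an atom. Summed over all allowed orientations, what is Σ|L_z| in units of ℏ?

Σ|L_z| = 12 ℏ

The letter f corresponds to l = 3.
m_l runs from −3 to 3, i.e. {-3, -2, -1, 0, 1, 2, 3}.
Σ|m_l| = 2·3(3+1)/2 = 12.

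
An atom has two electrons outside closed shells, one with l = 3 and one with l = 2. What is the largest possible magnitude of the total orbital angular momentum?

|L_tot|_max = √30 ℏ ≈ 5.477ℏ

Angular momentum addition gives L = |l₁ − l₂|, …, l₁ + l₂.
L ∈ {1, 2, 3, 4, 5}.
The largest magnitude corresponds to L = 5: |L_tot| = ℏ√(5·6) = √30 ℏ.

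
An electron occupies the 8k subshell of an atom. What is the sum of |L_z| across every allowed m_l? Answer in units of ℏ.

Σ|L_z| = 56 ℏ

For 8k, l = 7.
m_l ∈ {-7, -6, -5, -4, -3, -2, -1, 0, 1, 2, 3, 4, 5, 6, 7}.
Σ|m_l| = l(l+1) = 56.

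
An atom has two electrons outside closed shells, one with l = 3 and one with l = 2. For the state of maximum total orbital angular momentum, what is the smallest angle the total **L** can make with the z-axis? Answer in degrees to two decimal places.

θ_min ≈ 24.09°

By the triangle rule, |l₁ − l₂| ≤ L ≤ l₁ + l₂.
L ∈ {1, 2, 3, 4, 5}.
The maximum is L = 5, with |L_tot| = ℏ√(5·6) = √30 ℏ.
The minimum angle with z is arccos(5/√30) ≈ 24.09°.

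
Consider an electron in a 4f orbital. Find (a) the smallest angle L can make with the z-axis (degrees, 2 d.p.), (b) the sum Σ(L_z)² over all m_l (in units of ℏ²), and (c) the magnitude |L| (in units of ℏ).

4f means n = 4, l = 3.
cos θ_min = 3/√12, so θ_min ≈ 30.00°.
Σ m_l² = 28, so Σ(L_z)² = 28 ℏ².
|L| = ℏ√(3·4) = 2√3 ℏ ≈ 3.464ℏ.

θ_min ≈ 30.00°; Σ(L_z)² = 28 ℏ²; |L| = 2√3 ℏ ≈ 3.464ℏ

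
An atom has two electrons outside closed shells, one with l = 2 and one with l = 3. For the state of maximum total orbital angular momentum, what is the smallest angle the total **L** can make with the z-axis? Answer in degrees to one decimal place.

Angular momentum addition gives L = |l₁ − l₂|, …, l₁ + l₂.
So L can be 1, 2, 3, 4, 5.
The maximum is L = 5, with |L_tot| = ℏ√(5·6) = √30 ℏ.
The minimum angle with z is arccos(5/√30) ≈ 24.1°.

θ_min ≈ 24.1°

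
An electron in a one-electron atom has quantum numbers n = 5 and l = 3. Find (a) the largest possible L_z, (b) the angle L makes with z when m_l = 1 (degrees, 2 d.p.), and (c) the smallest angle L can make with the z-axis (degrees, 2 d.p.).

L_z,max = lℏ = 3ℏ.
For m_l = 1: cos θ = 1/√12, θ ≈ 73.22°.
cos θ_min = 3/√12, so θ_min ≈ 30.00°.

L_z,max = 3ℏ; θ(m_l=1) ≈ 73.22°; θ_min ≈ 30.00°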